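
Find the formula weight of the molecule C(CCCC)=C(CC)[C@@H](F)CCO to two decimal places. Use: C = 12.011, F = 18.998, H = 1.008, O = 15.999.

Molecular formula: C11H21FO.
M = 11×12.011 + 1×18.998 + 21×1.008 + 1×15.999 = 188.29 g/mol.

188.29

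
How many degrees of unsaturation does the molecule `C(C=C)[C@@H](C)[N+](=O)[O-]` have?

Molecular formula from the SMILES: C5H9NO2.
DoU = (2C + 2 + N − H − X)/2 = (2·5 + 2 + 1 − 9 − 0)/2 = 4/2 = 2.
(Structurally: 0 ring(s) + 2 π bond(s) = 2.)

2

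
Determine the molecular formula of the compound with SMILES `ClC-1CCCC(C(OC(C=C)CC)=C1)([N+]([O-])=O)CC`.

C14H22ClNO3

Heavy atoms from the SMILES: 14 C, 1 Cl, 1 N, 3 O.
Implicit hydrogens by atom environment:
  6 × C: 2 H each → 12
  4 × C: 1 H each → 4
  2 × C: 3 H each → 6
  2 × C: no H
  2 × O: no H
  1 × Cl: no H
  1 × N (charge +1): no H
  1 × O (charge -1): no H
  Total hydrogens = 22.
Molecular formula: C14H22ClNO3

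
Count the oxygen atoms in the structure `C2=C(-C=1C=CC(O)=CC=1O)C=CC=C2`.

2

The symbol for oxygen appears 2 times in the SMILES.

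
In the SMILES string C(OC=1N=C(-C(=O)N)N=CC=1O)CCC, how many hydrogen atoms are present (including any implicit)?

13

Hydrogens are implicit in SMILES; fill each atom to its normal valence:
  3 × C: 2 H each → 6
  3 × C (aromatic): no H
  2 × N (aromatic): no H
  2 × O: no H
  1 × C: 3 H
  1 × C (aromatic): 1 H
  1 × C: no H
  1 × N: 2 H
  1 × O: 1 H
  Total hydrogens = 13.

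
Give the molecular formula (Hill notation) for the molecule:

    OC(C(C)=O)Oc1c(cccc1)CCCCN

C13H19NO3

Heavy atoms from the SMILES: 13 C, 1 N, 3 O.
Implicit hydrogens by atom environment:
  4 × C: 2 H each → 8
  4 × C (aromatic): 1 H each → 4
  2 × C (aromatic): no H
  2 × O: no H
  1 × C: 3 H
  1 × C: 1 H
  1 × C: no H
  1 × N: 2 H
  1 × O: 1 H
  Total hydrogens = 19.
Molecular formula: C13H19NO3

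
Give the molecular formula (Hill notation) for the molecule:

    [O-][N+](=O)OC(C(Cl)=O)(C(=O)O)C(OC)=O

C5H4ClNO8

Heavy atoms from the SMILES: 5 C, 1 Cl, 1 N, 8 O.
Implicit hydrogens by atom environment:
  6 × O: no H
  4 × C: no H
  1 × C: 3 H
  1 × Cl: no H
  1 × N (charge +1): no H
  1 × O: 1 H
  1 × O (charge -1): no H
  Total hydrogens = 4.
Molecular formula: C5H4ClNO8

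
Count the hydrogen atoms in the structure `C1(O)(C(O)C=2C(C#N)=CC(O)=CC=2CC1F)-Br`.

9

Hydrogens are implicit in SMILES; fill each atom to its normal valence:
  4 × C (aromatic): no H
  3 × O: 1 H each → 3
  2 × C (aromatic): 1 H each → 2
  2 × C: 1 H each → 2
  2 × C: no H
  1 × Br: no H
  1 × C: 2 H
  1 × F: no H
  1 × N: no H
  Total hydrogens = 9.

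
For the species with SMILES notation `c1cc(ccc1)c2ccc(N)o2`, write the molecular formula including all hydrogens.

C10H9NO

Heavy atoms from the SMILES: 10 C, 1 N, 1 O.
Implicit hydrogens by atom environment:
  7 × C (aromatic): 1 H each → 7
  3 × C (aromatic): no H
  1 × N: 2 H
  1 × O (aromatic): no H
  Total hydrogens = 9.
Molecular formula: C10H9NO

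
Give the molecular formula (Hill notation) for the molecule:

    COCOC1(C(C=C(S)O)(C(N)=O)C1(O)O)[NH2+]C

Heavy atoms from the SMILES: 9 C, 2 N, 6 O, 1 S.
Implicit hydrogens by atom environment:
  5 × C: no H
  3 × O: 1 H each → 3
  3 × O: no H
  2 × C: 3 H each → 6
  1 × C: 2 H
  1 × C: 1 H
  1 × N (charge +1): 2 H
  1 × N: 2 H
  1 × S: 1 H
  Total hydrogens = 17.
Net charge +1.
Molecular formula: C9H17N2O6S+

C9H17N2O6S+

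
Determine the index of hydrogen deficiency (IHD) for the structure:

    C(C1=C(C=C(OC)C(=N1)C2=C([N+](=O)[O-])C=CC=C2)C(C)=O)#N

Molecular formula from the SMILES: C15H11N3O4.
DoU = (2C + 2 + N − H − X)/2 = (2·15 + 2 + 3 − 11 − 0)/2 = 24/2 = 12.
(Structurally: 2 ring(s) + 10 π bond(s) = 12.)

12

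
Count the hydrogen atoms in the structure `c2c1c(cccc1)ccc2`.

8

Hydrogens are implicit in SMILES; fill each atom to its normal valence:
  8 × C (aromatic): 1 H each → 8
  2 × C (aromatic): no H
  Total hydrogens = 8.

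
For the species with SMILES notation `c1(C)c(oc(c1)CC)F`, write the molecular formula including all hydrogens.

Heavy atoms from the SMILES: 7 C, 1 F, 1 O.
Implicit hydrogens by atom environment:
  3 × C (aromatic): no H
  2 × C: 3 H each → 6
  1 × C: 2 H
  1 × C (aromatic): 1 H
  1 × F: no H
  1 × O (aromatic): no H
  Total hydrogens = 9.
Molecular formula: C7H9FO

C7H9FO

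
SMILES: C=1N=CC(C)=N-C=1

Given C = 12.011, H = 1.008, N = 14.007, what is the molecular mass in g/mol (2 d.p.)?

94.12

Molecular formula: C5H6N2.
M = 5×12.011 + 6×1.008 + 2×14.007 = 94.12 g/mol.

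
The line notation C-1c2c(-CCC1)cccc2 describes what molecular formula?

C10H12

Heavy atoms from the SMILES: 10 C.
Implicit hydrogens by atom environment:
  4 × C: 2 H each → 8
  4 × C (aromatic): 1 H each → 4
  2 × C (aromatic): no H
  Total hydrogens = 12.
Molecular formula: C10H12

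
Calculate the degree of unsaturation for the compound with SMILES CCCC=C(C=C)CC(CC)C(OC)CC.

Molecular formula from the SMILES: C15H28O.
DoU = (2C + 2 + N − H − X)/2 = (2·15 + 2 + 0 − 28 − 0)/2 = 4/2 = 2.
(Structurally: 0 ring(s) + 2 π bond(s) = 2.)

2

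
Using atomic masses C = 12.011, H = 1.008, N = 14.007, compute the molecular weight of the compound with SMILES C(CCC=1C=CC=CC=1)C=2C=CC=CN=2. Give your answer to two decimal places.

Molecular formula: C14H15N.
M = 14×12.011 + 15×1.008 + 1×14.007 = 197.28 g/mol.

197.28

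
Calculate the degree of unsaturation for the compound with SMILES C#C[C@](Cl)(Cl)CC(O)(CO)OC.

2

Molecular formula from the SMILES: C7H10Cl2O3.
DoU = (2C + 2 + N − H − X)/2 = (2·7 + 2 + 0 − 10 − 2)/2 = 4/2 = 2.
(Structurally: 0 ring(s) + 2 π bond(s) = 2.)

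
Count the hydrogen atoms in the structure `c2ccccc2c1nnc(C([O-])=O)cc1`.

7

Hydrogens are implicit in SMILES; fill each atom to its normal valence:
  7 × C (aromatic): 1 H each → 7
  3 × C (aromatic): no H
  2 × N (aromatic): no H
  1 × C: no H
  1 × O: no H
  1 × O (charge -1): no H
  Total hydrogens = 7.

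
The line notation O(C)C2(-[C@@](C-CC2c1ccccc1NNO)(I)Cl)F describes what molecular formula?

C12H15ClFIN2O2

Heavy atoms from the SMILES: 12 C, 1 Cl, 1 F, 1 I, 2 N, 2 O.
Implicit hydrogens by atom environment:
  4 × C (aromatic): 1 H each → 4
  2 × C: 2 H each → 4
  2 × C: no H
  2 × C (aromatic): no H
  2 × N: 1 H each → 2
  1 × C: 3 H
  1 × C: 1 H
  1 × Cl: no H
  1 × F: no H
  1 × I: no H
  1 × O: 1 H
  1 × O: no H
  Total hydrogens = 15.
Molecular formula: C12H15ClFIN2O2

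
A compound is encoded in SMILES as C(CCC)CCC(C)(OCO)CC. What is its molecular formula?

Heavy atoms from the SMILES: 11 C, 2 O.
Implicit hydrogens by atom environment:
  7 × C: 2 H each → 14
  3 × C: 3 H each → 9
  1 × C: no H
  1 × O: 1 H
  1 × O: no H
  Total hydrogens = 24.
Molecular formula: C11H24O2

C11H24O2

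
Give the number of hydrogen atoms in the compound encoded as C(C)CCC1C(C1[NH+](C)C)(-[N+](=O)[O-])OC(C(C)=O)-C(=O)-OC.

Hydrogens are implicit in SMILES; fill each atom to its normal valence:
  5 × C: 3 H each → 15
  5 × O: no H
  3 × C: 2 H each → 6
  3 × C: 1 H each → 3
  3 × C: no H
  1 × N (charge +1): 1 H
  1 × N (charge +1): no H
  1 × O (charge -1): no H
  Total hydrogens = 25.

25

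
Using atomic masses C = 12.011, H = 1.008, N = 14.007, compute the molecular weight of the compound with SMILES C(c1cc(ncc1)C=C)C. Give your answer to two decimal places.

133.19

Molecular formula: C9H11N.
M = 9×12.011 + 11×1.008 + 1×14.007 = 133.19 g/mol.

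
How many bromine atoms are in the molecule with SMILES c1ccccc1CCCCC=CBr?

The symbol for bromine appears 1 time in the SMILES.

1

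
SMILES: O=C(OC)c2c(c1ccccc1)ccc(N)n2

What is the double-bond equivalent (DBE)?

Molecular formula from the SMILES: C13H12N2O2.
DoU = (2C + 2 + N − H − X)/2 = (2·13 + 2 + 2 − 12 − 0)/2 = 18/2 = 9.
(Structurally: 2 ring(s) + 7 π bond(s) = 9.)

9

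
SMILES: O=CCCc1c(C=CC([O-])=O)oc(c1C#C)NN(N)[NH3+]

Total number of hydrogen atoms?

14

Hydrogens are implicit in SMILES; fill each atom to its normal valence:
  4 × C: 1 H each → 4
  4 × C (aromatic): no H
  2 × C: 2 H each → 4
  2 × C: no H
  2 × O: no H
  1 × N (charge +1): 3 H
  1 × N: 2 H
  1 × N: 1 H
  1 × N: no H
  1 × O (aromatic): no H
  1 × O (charge -1): no H
  Total hydrogens = 14.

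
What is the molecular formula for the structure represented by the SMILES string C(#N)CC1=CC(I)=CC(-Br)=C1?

C8H5BrIN

Heavy atoms from the SMILES: 1 Br, 8 C, 1 I, 1 N.
Implicit hydrogens by atom environment:
  3 × C (aromatic): 1 H each → 3
  3 × C (aromatic): no H
  1 × Br: no H
  1 × C: 2 H
  1 × C: no H
  1 × I: no H
  1 × N: no H
  Total hydrogens = 5.
Molecular formula: C8H5BrIN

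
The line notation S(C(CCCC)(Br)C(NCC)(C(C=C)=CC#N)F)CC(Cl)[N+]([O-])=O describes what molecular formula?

C15H22BrClFN3O2S

Heavy atoms from the SMILES: 1 Br, 15 C, 1 Cl, 1 F, 3 N, 2 O, 1 S.
Implicit hydrogens by atom environment:
  6 × C: 2 H each → 12
  4 × C: no H
  3 × C: 1 H each → 3
  2 × C: 3 H each → 6
  1 × Br: no H
  1 × Cl: no H
  1 × F: no H
  1 × N: 1 H
  1 × N (charge +1): no H
  1 × N: no H
  1 × O: no H
  1 × O (charge -1): no H
  1 × S: no H
  Total hydrogens = 22.
Molecular formula: C15H22BrClFN3O2S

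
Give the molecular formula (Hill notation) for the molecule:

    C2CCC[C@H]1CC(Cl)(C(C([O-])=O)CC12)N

Heavy atoms from the SMILES: 11 C, 1 Cl, 1 N, 2 O.
Implicit hydrogens by atom environment:
  6 × C: 2 H each → 12
  3 × C: 1 H each → 3
  2 × C: no H
  1 × Cl: no H
  1 × N: 2 H
  1 × O: no H
  1 × O (charge -1): no H
  Total hydrogens = 17.
Net charge -1.
Molecular formula: C11H17ClNO2-

C11H17ClNO2-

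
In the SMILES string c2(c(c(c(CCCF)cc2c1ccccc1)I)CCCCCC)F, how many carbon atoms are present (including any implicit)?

21

The symbol for carbon appears 21 times in the SMILES. Lowercase c denotes aromatic carbon and counts toward C.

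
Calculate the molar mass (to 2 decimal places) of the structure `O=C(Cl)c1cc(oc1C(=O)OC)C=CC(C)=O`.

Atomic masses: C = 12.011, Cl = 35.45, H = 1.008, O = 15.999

Molecular formula: C11H9ClO5.
M = 11×12.011 + 1×35.45 + 9×1.008 + 5×15.999 = 256.64 g/mol.

256.64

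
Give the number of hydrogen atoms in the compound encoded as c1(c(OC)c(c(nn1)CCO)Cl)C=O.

Hydrogens are implicit in SMILES; fill each atom to its normal valence:
  4 × C (aromatic): no H
  2 × C: 2 H each → 4
  2 × N (aromatic): no H
  2 × O: no H
  1 × C: 3 H
  1 × C: 1 H
  1 × Cl: no H
  1 × O: 1 H
  Total hydrogens = 9.

9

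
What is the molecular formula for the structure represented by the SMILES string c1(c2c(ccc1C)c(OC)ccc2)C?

Heavy atoms from the SMILES: 13 C, 1 O.
Implicit hydrogens by atom environment:
  5 × C (aromatic): 1 H each → 5
  5 × C (aromatic): no H
  3 × C: 3 H each → 9
  1 × O: no H
  Total hydrogens = 14.
Molecular formula: C13H14O

C13H14O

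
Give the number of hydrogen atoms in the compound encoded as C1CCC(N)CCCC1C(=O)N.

18

Hydrogens are implicit in SMILES; fill each atom to its normal valence:
  6 × C: 2 H each → 12
  2 × C: 1 H each → 2
  2 × N: 2 H each → 4
  1 × C: no H
  1 × O: no H
  Total hydrogens = 18.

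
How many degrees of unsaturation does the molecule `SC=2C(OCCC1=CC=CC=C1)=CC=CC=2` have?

Molecular formula from the SMILES: C14H14OS.
DoU = (2C + 2 + N − H − X)/2 = (2·14 + 2 + 0 − 14 − 0)/2 = 16/2 = 8.
(Structurally: 2 ring(s) + 6 π bond(s) = 8.)

8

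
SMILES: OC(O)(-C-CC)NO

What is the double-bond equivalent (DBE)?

Molecular formula from the SMILES: C4H11NO3.
DoU = (2C + 2 + N − H − X)/2 = (2·4 + 2 + 1 − 11 − 0)/2 = 0/2 = 0.
(Structurally: 0 ring(s) + 0 π bond(s) = 0.)

0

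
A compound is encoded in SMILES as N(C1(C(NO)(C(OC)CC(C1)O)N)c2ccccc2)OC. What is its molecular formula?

Heavy atoms from the SMILES: 14 C, 3 N, 4 O.
Implicit hydrogens by atom environment:
  5 × C (aromatic): 1 H each → 5
  2 × C: 3 H each → 6
  2 × C: 2 H each → 4
  2 × C: 1 H each → 2
  2 × C: no H
  2 × N: 1 H each → 2
  2 × O: 1 H each → 2
  2 × O: no H
  1 × C (aromatic): no H
  1 × N: 2 H
  Total hydrogens = 23.
Molecular formula: C14H23N3O4

C14H23N3O4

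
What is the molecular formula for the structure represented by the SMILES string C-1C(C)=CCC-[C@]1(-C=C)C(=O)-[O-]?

Heavy atoms from the SMILES: 10 C, 2 O.
Implicit hydrogens by atom environment:
  4 × C: 2 H each → 8
  3 × C: no H
  2 × C: 1 H each → 2
  1 × C: 3 H
  1 × O: no H
  1 × O (charge -1): no H
  Total hydrogens = 13.
Net charge -1.
Molecular formula: C10H13O2-

C10H13O2-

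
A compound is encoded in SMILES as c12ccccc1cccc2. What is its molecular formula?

C10H8

Heavy atoms from the SMILES: 10 C.
Implicit hydrogens by atom environment:
  8 × C (aromatic): 1 H each → 8
  2 × C (aromatic): no H
  Total hydrogens = 8.
Molecular formula: C10H8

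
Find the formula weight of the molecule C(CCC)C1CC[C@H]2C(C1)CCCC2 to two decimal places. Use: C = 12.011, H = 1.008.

Molecular formula: C14H26.
M = 14×12.011 + 26×1.008 = 194.36 g/mol.

194.36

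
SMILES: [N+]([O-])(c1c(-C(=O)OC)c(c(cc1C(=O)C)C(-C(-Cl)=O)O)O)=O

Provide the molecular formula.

C12H10ClNO8

Heavy atoms from the SMILES: 12 C, 1 Cl, 1 N, 8 O.
Implicit hydrogens by atom environment:
  5 × C (aromatic): no H
  5 × O: no H
  3 × C: no H
  2 × C: 3 H each → 6
  2 × O: 1 H each → 2
  1 × C (aromatic): 1 H
  1 × C: 1 H
  1 × Cl: no H
  1 × N (charge +1): no H
  1 × O (charge -1): no H
  Total hydrogens = 10.
Molecular formula: C12H10ClNO8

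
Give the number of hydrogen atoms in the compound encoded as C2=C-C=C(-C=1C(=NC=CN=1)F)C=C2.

Hydrogens are implicit in SMILES; fill each atom to its normal valence:
  7 × C (aromatic): 1 H each → 7
  3 × C (aromatic): no H
  2 × N (aromatic): no H
  1 × F: no H
  Total hydrogens = 7.

7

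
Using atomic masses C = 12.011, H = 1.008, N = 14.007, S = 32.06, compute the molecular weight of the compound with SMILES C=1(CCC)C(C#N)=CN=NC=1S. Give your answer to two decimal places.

Molecular formula: C8H9N3S.
M = 8×12.011 + 9×1.008 + 3×14.007 + 1×32.06 = 179.24 g/mol.

179.24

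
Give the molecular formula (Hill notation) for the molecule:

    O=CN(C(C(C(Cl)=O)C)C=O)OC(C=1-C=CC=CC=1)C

Heavy atoms from the SMILES: 14 C, 1 Cl, 1 N, 4 O.
Implicit hydrogens by atom environment:
  5 × C: 1 H each → 5
  5 × C (aromatic): 1 H each → 5
  4 × O: no H
  2 × C: 3 H each → 6
  1 × C: no H
  1 × C (aromatic): no H
  1 × Cl: no H
  1 × N: no H
  Total hydrogens = 16.
Molecular formula: C14H16ClNO4

C14H16ClNO4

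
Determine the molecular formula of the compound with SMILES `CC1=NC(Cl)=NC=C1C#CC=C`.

Heavy atoms from the SMILES: 9 C, 1 Cl, 2 N.
Implicit hydrogens by atom environment:
  3 × C (aromatic): no H
  2 × C: no H
  2 × N (aromatic): no H
  1 × C: 3 H
  1 × C: 2 H
  1 × C (aromatic): 1 H
  1 × C: 1 H
  1 × Cl: no H
  Total hydrogens = 7.
Molecular formula: C9H7ClN2

C9H7ClN2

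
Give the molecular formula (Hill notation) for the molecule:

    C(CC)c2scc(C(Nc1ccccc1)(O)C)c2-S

C15H19NOS2

Heavy atoms from the SMILES: 15 C, 1 N, 1 O, 2 S.
Implicit hydrogens by atom environment:
  6 × C (aromatic): 1 H each → 6
  4 × C (aromatic): no H
  2 × C: 3 H each → 6
  2 × C: 2 H each → 4
  1 × C: no H
  1 × N: 1 H
  1 × O: 1 H
  1 × S: 1 H
  1 × S (aromatic): no H
  Total hydrogens = 19.
Molecular formula: C15H19NOS2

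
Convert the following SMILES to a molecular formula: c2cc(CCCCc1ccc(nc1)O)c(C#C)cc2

Heavy atoms from the SMILES: 17 C, 1 N, 1 O.
Implicit hydrogens by atom environment:
  7 × C (aromatic): 1 H each → 7
  4 × C: 2 H each → 8
  4 × C (aromatic): no H
  1 × C: 1 H
  1 × C: no H
  1 × N (aromatic): no H
  1 × O: 1 H
  Total hydrogens = 17.
Molecular formula: C17H17NO

C17H17NO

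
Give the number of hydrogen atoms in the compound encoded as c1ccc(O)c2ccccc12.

Hydrogens are implicit in SMILES; fill each atom to its normal valence:
  7 × C (aromatic): 1 H each → 7
  3 × C (aromatic): no H
  1 × O: 1 H
  Total hydrogens = 8.

8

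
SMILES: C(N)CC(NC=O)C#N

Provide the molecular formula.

Heavy atoms from the SMILES: 5 C, 3 N, 1 O.
Implicit hydrogens by atom environment:
  2 × C: 2 H each → 4
  2 × C: 1 H each → 2
  1 × C: no H
  1 × N: 2 H
  1 × N: 1 H
  1 × N: no H
  1 × O: no H
  Total hydrogens = 9.
Molecular formula: C5H9N3O

C5H9N3O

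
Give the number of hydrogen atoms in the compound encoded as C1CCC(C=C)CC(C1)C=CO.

18

Hydrogens are implicit in SMILES; fill each atom to its normal valence:
  6 × C: 2 H each → 12
  5 × C: 1 H each → 5
  1 × O: 1 H
  Total hydrogens = 18.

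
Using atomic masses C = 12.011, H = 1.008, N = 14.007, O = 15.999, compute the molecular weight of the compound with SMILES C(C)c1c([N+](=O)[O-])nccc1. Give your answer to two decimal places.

Molecular formula: C7H8N2O2.
M = 7×12.011 + 8×1.008 + 2×14.007 + 2×15.999 = 152.15 g/mol.

152.15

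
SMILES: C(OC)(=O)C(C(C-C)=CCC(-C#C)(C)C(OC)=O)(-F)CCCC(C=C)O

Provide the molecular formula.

Heavy atoms from the SMILES: 20 C, 1 F, 5 O.
Implicit hydrogens by atom environment:
  6 × C: 2 H each → 12
  6 × C: no H
  4 × C: 3 H each → 12
  4 × C: 1 H each → 4
  4 × O: no H
  1 × F: no H
  1 × O: 1 H
  Total hydrogens = 29.
Molecular formula: C20H29FO5

C20H29FO5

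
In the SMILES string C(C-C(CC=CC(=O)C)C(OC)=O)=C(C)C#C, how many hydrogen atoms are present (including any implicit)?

Hydrogens are implicit in SMILES; fill each atom to its normal valence:
  5 × C: 1 H each → 5
  4 × C: no H
  3 × C: 3 H each → 9
  3 × O: no H
  2 × C: 2 H each → 4
  Total hydrogens = 18.

18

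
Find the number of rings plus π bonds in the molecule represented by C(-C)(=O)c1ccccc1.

5

Molecular formula from the SMILES: C8H8O.
DoU = (2C + 2 + N − H − X)/2 = (2·8 + 2 + 0 − 8 − 0)/2 = 10/2 = 5.
(Structurally: 1 ring(s) + 4 π bond(s) = 5.)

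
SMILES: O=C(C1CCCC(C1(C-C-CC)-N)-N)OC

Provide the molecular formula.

Heavy atoms from the SMILES: 12 C, 2 N, 2 O.
Implicit hydrogens by atom environment:
  6 × C: 2 H each → 12
  2 × C: 3 H each → 6
  2 × C: 1 H each → 2
  2 × C: no H
  2 × N: 2 H each → 4
  2 × O: no H
  Total hydrogens = 24.
Molecular formula: C12H24N2O2

C12H24N2O2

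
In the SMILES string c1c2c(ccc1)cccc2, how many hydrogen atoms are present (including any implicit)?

Hydrogens are implicit in SMILES; fill each atom to its normal valence:
  8 × C (aromatic): 1 H each → 8
  2 × C (aromatic): no H
  Total hydrogens = 8.

8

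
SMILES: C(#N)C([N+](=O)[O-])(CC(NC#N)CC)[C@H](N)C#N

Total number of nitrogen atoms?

The symbol for nitrogen appears 6 times in the SMILES.

6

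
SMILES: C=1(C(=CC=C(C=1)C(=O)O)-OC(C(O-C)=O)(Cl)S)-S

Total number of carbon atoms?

10

The symbol for carbon appears 10 times in the SMILES. (Cl is a single chlorine, not C + l.)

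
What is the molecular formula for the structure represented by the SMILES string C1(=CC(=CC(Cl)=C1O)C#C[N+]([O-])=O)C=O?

C9H4ClNO4

Heavy atoms from the SMILES: 9 C, 1 Cl, 1 N, 4 O.
Implicit hydrogens by atom environment:
  4 × C (aromatic): no H
  2 × C (aromatic): 1 H each → 2
  2 × C: no H
  2 × O: no H
  1 × C: 1 H
  1 × Cl: no H
  1 × N (charge +1): no H
  1 × O: 1 H
  1 × O (charge -1): no H
  Total hydrogens = 4.
Molecular formula: C9H4ClNO4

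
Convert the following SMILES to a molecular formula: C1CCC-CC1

C6H12

Heavy atoms from the SMILES: 6 C.
Implicit hydrogens by atom environment:
  6 × C: 2 H each → 12
  Total hydrogens = 12.
Molecular formula: C6H12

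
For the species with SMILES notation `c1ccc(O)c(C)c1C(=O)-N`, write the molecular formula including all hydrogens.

C8H9NO2

Heavy atoms from the SMILES: 8 C, 1 N, 2 O.
Implicit hydrogens by atom environment:
  3 × C (aromatic): 1 H each → 3
  3 × C (aromatic): no H
  1 × C: 3 H
  1 × C: no H
  1 × N: 2 H
  1 × O: 1 H
  1 × O: no H
  Total hydrogens = 9.
Molecular formula: C8H9NO2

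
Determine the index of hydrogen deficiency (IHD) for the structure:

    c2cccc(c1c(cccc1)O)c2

8

Molecular formula from the SMILES: C12H10O.
DoU = (2C + 2 + N − H − X)/2 = (2·12 + 2 + 0 − 10 − 0)/2 = 16/2 = 8.
(Structurally: 2 ring(s) + 6 π bond(s) = 8.)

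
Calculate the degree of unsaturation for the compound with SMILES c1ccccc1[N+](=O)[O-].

5

Molecular formula from the SMILES: C6H5NO2.
DoU = (2C + 2 + N − H − X)/2 = (2·6 + 2 + 1 − 5 − 0)/2 = 10/2 = 5.
(Structurally: 1 ring(s) + 4 π bond(s) = 5.)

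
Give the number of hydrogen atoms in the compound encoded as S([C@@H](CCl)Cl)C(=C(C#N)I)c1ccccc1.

8

Hydrogens are implicit in SMILES; fill each atom to its normal valence:
  5 × C (aromatic): 1 H each → 5
  3 × C: no H
  2 × Cl: no H
  1 × C: 2 H
  1 × C: 1 H
  1 × C (aromatic): no H
  1 × I: no H
  1 × N: no H
  1 × S: no H
  Total hydrogens = 8.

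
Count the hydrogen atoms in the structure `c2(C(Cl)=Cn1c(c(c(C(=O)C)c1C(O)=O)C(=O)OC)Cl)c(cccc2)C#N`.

Hydrogens are implicit in SMILES; fill each atom to its normal valence:
  6 × C (aromatic): no H
  5 × C: no H
  4 × C (aromatic): 1 H each → 4
  4 × O: no H
  2 × C: 3 H each → 6
  2 × Cl: no H
  1 × C: 1 H
  1 × N (aromatic): no H
  1 × N: no H
  1 × O: 1 H
  Total hydrogens = 12.

12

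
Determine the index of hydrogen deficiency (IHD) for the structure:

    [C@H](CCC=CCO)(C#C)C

Molecular formula from the SMILES: C9H14O.
DoU = (2C + 2 + N − H − X)/2 = (2·9 + 2 + 0 − 14 − 0)/2 = 6/2 = 3.
(Structurally: 0 ring(s) + 3 π bond(s) = 3.)

3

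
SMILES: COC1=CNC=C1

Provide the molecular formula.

Heavy atoms from the SMILES: 5 C, 1 N, 1 O.
Implicit hydrogens by atom environment:
  3 × C (aromatic): 1 H each → 3
  1 × C: 3 H
  1 × C (aromatic): no H
  1 × N (aromatic): 1 H
  1 × O: no H
  Total hydrogens = 7.
Molecular formula: C5H7NO

C5H7NO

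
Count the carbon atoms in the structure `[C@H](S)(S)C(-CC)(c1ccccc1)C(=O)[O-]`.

11

The symbol for carbon appears 11 times in the SMILES. Lowercase c denotes aromatic carbon and counts toward C.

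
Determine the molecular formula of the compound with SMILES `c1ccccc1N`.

Heavy atoms from the SMILES: 6 C, 1 N.
Implicit hydrogens by atom environment:
  5 × C (aromatic): 1 H each → 5
  1 × C (aromatic): no H
  1 × N: 2 H
  Total hydrogens = 7.
Molecular formula: C6H7N

C6H7N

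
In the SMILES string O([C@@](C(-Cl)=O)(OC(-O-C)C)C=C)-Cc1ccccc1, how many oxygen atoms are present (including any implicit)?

4

The symbol for oxygen appears 4 times in the SMILES.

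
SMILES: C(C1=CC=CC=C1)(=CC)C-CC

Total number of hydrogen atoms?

16

Hydrogens are implicit in SMILES; fill each atom to its normal valence:
  5 × C (aromatic): 1 H each → 5
  2 × C: 3 H each → 6
  2 × C: 2 H each → 4
  1 × C: 1 H
  1 × C: no H
  1 × C (aromatic): no H
  Total hydrogens = 16.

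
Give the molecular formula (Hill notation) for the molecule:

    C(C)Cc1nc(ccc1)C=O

Heavy atoms from the SMILES: 9 C, 1 N, 1 O.
Implicit hydrogens by atom environment:
  3 × C (aromatic): 1 H each → 3
  2 × C: 2 H each → 4
  2 × C (aromatic): no H
  1 × C: 3 H
  1 × C: 1 H
  1 × N (aromatic): no H
  1 × O: no H
  Total hydrogens = 11.
Molecular formula: C9H11NO

C9H11NO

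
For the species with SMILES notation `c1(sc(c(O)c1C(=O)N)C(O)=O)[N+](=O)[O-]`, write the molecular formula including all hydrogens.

Heavy atoms from the SMILES: 6 C, 2 N, 6 O, 1 S.
Implicit hydrogens by atom environment:
  4 × C (aromatic): no H
  3 × O: no H
  2 × C: no H
  2 × O: 1 H each → 2
  1 × N: 2 H
  1 × N (charge +1): no H
  1 × O (charge -1): no H
  1 × S (aromatic): no H
  Total hydrogens = 4.
Molecular formula: C6H4N2O6S

C6H4N2O6S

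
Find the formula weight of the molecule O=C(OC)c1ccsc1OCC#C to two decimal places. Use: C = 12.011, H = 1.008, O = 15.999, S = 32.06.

Molecular formula: C9H8O3S.
M = 9×12.011 + 8×1.008 + 3×15.999 + 1×32.06 = 196.22 g/mol.

196.22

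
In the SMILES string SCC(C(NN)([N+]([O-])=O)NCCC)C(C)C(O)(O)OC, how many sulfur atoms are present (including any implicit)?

1

The symbol for sulfur appears 1 time in the SMILES.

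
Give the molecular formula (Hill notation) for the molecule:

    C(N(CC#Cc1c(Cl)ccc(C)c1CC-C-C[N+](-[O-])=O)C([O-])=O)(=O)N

C16H17ClN3O5-

Heavy atoms from the SMILES: 16 C, 1 Cl, 3 N, 5 O.
Implicit hydrogens by atom environment:
  5 × C: 2 H each → 10
  4 × C (aromatic): no H
  4 × C: no H
  3 × O: no H
  2 × C (aromatic): 1 H each → 2
  2 × O (charge -1): no H
  1 × C: 3 H
  1 × Cl: no H
  1 × N: 2 H
  1 × N: no H
  1 × N (charge +1): no H
  Total hydrogens = 17.
Net charge -1.
Molecular formula: C16H17ClN3O5-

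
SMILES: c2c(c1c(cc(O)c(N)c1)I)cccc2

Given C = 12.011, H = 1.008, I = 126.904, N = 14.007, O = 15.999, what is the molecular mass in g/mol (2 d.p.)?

Molecular formula: C12H10INO.
M = 12×12.011 + 10×1.008 + 1×126.904 + 1×14.007 + 1×15.999 = 311.12 g/mol.

311.12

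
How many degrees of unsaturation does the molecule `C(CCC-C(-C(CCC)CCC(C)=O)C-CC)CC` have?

Molecular formula from the SMILES: C18H36O.
DoU = (2C + 2 + N − H − X)/2 = (2·18 + 2 + 0 − 36 − 0)/2 = 2/2 = 1.
(Structurally: 0 ring(s) + 1 π bond(s) = 1.)

1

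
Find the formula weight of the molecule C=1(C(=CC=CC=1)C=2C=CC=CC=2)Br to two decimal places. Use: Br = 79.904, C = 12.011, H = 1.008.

Molecular formula: C12H9Br.
M = 1×79.904 + 12×12.011 + 9×1.008 = 233.11 g/mol.

233.11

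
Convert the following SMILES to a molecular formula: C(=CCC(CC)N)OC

Heavy atoms from the SMILES: 7 C, 1 N, 1 O.
Implicit hydrogens by atom environment:
  3 × C: 1 H each → 3
  2 × C: 3 H each → 6
  2 × C: 2 H each → 4
  1 × N: 2 H
  1 × O: no H
  Total hydrogens = 15.
Molecular formula: C7H15NO

C7H15NO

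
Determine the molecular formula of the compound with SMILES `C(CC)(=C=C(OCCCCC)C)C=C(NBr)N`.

C13H23BrN2O

Heavy atoms from the SMILES: 1 Br, 13 C, 2 N, 1 O.
Implicit hydrogens by atom environment:
  5 × C: 2 H each → 10
  4 × C: no H
  3 × C: 3 H each → 9
  1 × Br: no H
  1 × C: 1 H
  1 × N: 2 H
  1 × N: 1 H
  1 × O: no H
  Total hydrogens = 23.
Molecular formula: C13H23BrN2O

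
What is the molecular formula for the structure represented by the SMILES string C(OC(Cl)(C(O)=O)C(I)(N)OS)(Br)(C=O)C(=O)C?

Heavy atoms from the SMILES: 1 Br, 7 C, 1 Cl, 1 I, 1 N, 6 O, 1 S.
Implicit hydrogens by atom environment:
  5 × C: no H
  5 × O: no H
  1 × Br: no H
  1 × C: 3 H
  1 × C: 1 H
  1 × Cl: no H
  1 × I: no H
  1 × N: 2 H
  1 × O: 1 H
  1 × S: 1 H
  Total hydrogens = 8.
Molecular formula: C7H8BrClINO6S

C7H8BrClINO6S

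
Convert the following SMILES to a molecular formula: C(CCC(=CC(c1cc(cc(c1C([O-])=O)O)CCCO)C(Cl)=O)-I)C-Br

C18H20BrClIO5-

Heavy atoms from the SMILES: 1 Br, 18 C, 1 Cl, 1 I, 5 O.
Implicit hydrogens by atom environment:
  7 × C: 2 H each → 14
  4 × C (aromatic): no H
  3 × C: no H
  2 × C (aromatic): 1 H each → 2
  2 × C: 1 H each → 2
  2 × O: 1 H each → 2
  2 × O: no H
  1 × Br: no H
  1 × Cl: no H
  1 × I: no H
  1 × O (charge -1): no H
  Total hydrogens = 20.
Net charge -1.
Molecular formula: C18H20BrClIO5-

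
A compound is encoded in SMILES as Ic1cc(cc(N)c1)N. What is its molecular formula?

Heavy atoms from the SMILES: 6 C, 1 I, 2 N.
Implicit hydrogens by atom environment:
  3 × C (aromatic): 1 H each → 3
  3 × C (aromatic): no H
  2 × N: 2 H each → 4
  1 × I: no H
  Total hydrogens = 7.
Molecular formula: C6H7IN2

C6H7IN2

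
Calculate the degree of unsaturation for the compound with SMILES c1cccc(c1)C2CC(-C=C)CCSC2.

6

Molecular formula from the SMILES: C14H18S.
DoU = (2C + 2 + N − H − X)/2 = (2·14 + 2 + 0 − 18 − 0)/2 = 12/2 = 6.
(Structurally: 2 ring(s) + 4 π bond(s) = 6.)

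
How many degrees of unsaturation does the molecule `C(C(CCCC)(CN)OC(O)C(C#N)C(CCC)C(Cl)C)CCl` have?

2

Molecular formula from the SMILES: C17H32Cl2N2O2.
DoU = (2C + 2 + N − H − X)/2 = (2·17 + 2 + 2 − 32 − 2)/2 = 4/2 = 2.
(Structurally: 0 ring(s) + 2 π bond(s) = 2.)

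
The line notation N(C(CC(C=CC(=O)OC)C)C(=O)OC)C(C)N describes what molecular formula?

Heavy atoms from the SMILES: 12 C, 2 N, 4 O.
Implicit hydrogens by atom environment:
  5 × C: 1 H each → 5
  4 × C: 3 H each → 12
  4 × O: no H
  2 × C: no H
  1 × C: 2 H
  1 × N: 2 H
  1 × N: 1 H
  Total hydrogens = 22.
Molecular formula: C12H22N2O4

C12H22N2O4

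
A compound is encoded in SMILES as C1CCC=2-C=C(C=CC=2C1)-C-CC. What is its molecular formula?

Heavy atoms from the SMILES: 13 C.
Implicit hydrogens by atom environment:
  6 × C: 2 H each → 12
  3 × C (aromatic): 1 H each → 3
  3 × C (aromatic): no H
  1 × C: 3 H
  Total hydrogens = 18.
Molecular formula: C13H18

C13H18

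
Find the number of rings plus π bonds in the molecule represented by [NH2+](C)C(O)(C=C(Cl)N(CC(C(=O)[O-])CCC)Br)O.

Molecular formula from the SMILES: C10H18BrClN2O4.
DoU = (2C + 2 + N − H − X)/2 = (2·10 + 2 + 2 − 18 − 2)/2 = 4/2 = 2.
(Structurally: 0 ring(s) + 2 π bond(s) = 2.)

2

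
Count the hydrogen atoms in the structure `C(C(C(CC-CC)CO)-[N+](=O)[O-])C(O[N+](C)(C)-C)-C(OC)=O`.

Hydrogens are implicit in SMILES; fill each atom to its normal valence:
  5 × C: 3 H each → 15
  5 × C: 2 H each → 10
  4 × O: no H
  3 × C: 1 H each → 3
  2 × N (charge +1): no H
  1 × C: no H
  1 × O: 1 H
  1 × O (charge -1): no H
  Total hydrogens = 29.

29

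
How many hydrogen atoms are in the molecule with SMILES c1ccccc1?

Hydrogens are implicit in SMILES; fill each atom to its normal valence:
  6 × C (aromatic): 1 H each → 6
  Total hydrogens = 6.

6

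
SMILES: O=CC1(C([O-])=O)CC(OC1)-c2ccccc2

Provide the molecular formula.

C12H11O4-

Heavy atoms from the SMILES: 12 C, 4 O.
Implicit hydrogens by atom environment:
  5 × C (aromatic): 1 H each → 5
  3 × O: no H
  2 × C: 2 H each → 4
  2 × C: 1 H each → 2
  2 × C: no H
  1 × C (aromatic): no H
  1 × O (charge -1): no H
  Total hydrogens = 11.
Net charge -1.
Molecular formula: C12H11O4-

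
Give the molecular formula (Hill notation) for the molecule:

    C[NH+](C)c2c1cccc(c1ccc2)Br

C12H13BrN+

Heavy atoms from the SMILES: 1 Br, 12 C, 1 N.
Implicit hydrogens by atom environment:
  6 × C (aromatic): 1 H each → 6
  4 × C (aromatic): no H
  2 × C: 3 H each → 6
  1 × Br: no H
  1 × N (charge +1): 1 H
  Total hydrogens = 13.
Net charge +1.
Molecular formula: C12H13BrN+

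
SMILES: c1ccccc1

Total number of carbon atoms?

The symbol for carbon appears 6 times in the SMILES. Lowercase c denotes aromatic carbon and counts toward C.

6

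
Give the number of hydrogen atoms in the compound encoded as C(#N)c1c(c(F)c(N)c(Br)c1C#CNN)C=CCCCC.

16

Hydrogens are implicit in SMILES; fill each atom to its normal valence:
  6 × C (aromatic): no H
  3 × C: 2 H each → 6
  3 × C: no H
  2 × C: 1 H each → 2
  2 × N: 2 H each → 4
  1 × Br: no H
  1 × C: 3 H
  1 × F: no H
  1 × N: 1 H
  1 × N: no H
  Total hydrogens = 16.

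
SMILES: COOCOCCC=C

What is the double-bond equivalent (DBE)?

Molecular formula from the SMILES: C6H12O3.
DoU = (2C + 2 + N − H − X)/2 = (2·6 + 2 + 0 − 12 − 0)/2 = 2/2 = 1.
(Structurally: 0 ring(s) + 1 π bond(s) = 1.)

1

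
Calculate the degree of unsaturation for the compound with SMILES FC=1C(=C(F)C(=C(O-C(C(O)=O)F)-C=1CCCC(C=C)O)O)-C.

6

Molecular formula from the SMILES: C15H17F3O5.
DoU = (2C + 2 + N − H − X)/2 = (2·15 + 2 + 0 − 17 − 3)/2 = 12/2 = 6.
(Structurally: 1 ring(s) + 5 π bond(s) = 6.)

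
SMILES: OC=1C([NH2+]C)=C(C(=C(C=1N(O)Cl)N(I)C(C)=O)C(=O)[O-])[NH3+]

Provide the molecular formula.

Heavy atoms from the SMILES: 10 C, 1 Cl, 1 I, 4 N, 5 O.
Implicit hydrogens by atom environment:
  6 × C (aromatic): no H
  2 × C: 3 H each → 6
  2 × C: no H
  2 × N: no H
  2 × O: 1 H each → 2
  2 × O: no H
  1 × Cl: no H
  1 × I: no H
  1 × N (charge +1): 3 H
  1 × N (charge +1): 2 H
  1 × O (charge -1): no H
  Total hydrogens = 13.
Net charge +1.
Molecular formula: C10H13ClIN4O5+

C10H13ClIN4O5+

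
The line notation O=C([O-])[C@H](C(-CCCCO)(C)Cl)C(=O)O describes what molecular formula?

Heavy atoms from the SMILES: 9 C, 1 Cl, 5 O.
Implicit hydrogens by atom environment:
  4 × C: 2 H each → 8
  3 × C: no H
  2 × O: 1 H each → 2
  2 × O: no H
  1 × C: 3 H
  1 × C: 1 H
  1 × Cl: no H
  1 × O (charge -1): no H
  Total hydrogens = 14.
Net charge -1.
Molecular formula: C9H14ClO5-

C9H14ClO5-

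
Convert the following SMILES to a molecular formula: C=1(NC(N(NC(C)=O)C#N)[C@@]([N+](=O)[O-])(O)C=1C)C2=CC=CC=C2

Heavy atoms from the SMILES: 14 C, 5 N, 4 O.
Implicit hydrogens by atom environment:
  5 × C (aromatic): 1 H each → 5
  5 × C: no H
  2 × C: 3 H each → 6
  2 × N: 1 H each → 2
  2 × N: no H
  2 × O: no H
  1 × C: 1 H
  1 × C (aromatic): no H
  1 × N (charge +1): no H
  1 × O: 1 H
  1 × O (charge -1): no H
  Total hydrogens = 15.
Molecular formula: C14H15N5O4

C14H15N5O4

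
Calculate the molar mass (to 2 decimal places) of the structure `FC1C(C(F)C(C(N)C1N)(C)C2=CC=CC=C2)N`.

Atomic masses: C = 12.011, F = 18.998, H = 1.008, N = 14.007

255.31

Molecular formula: C13H19F2N3.
M = 13×12.011 + 2×18.998 + 19×1.008 + 3×14.007 = 255.31 g/mol.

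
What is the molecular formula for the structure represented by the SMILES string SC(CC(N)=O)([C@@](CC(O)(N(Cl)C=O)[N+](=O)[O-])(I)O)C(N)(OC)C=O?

C10H16ClIN4O8S

Heavy atoms from the SMILES: 10 C, 1 Cl, 1 I, 4 N, 8 O, 1 S.
Implicit hydrogens by atom environment:
  5 × C: no H
  5 × O: no H
  2 × C: 2 H each → 4
  2 × C: 1 H each → 2
  2 × N: 2 H each → 4
  2 × O: 1 H each → 2
  1 × C: 3 H
  1 × Cl: no H
  1 × I: no H
  1 × N (charge +1): no H
  1 × N: no H
  1 × O (charge -1): no H
  1 × S: 1 H
  Total hydrogens = 16.
Molecular formula: C10H16ClIN4O8S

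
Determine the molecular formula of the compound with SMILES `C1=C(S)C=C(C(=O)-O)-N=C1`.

Heavy atoms from the SMILES: 6 C, 1 N, 2 O, 1 S.
Implicit hydrogens by atom environment:
  3 × C (aromatic): 1 H each → 3
  2 × C (aromatic): no H
  1 × C: no H
  1 × N (aromatic): no H
  1 × O: 1 H
  1 × O: no H
  1 × S: 1 H
  Total hydrogens = 5.
Molecular formula: C6H5NO2S

C6H5NO2S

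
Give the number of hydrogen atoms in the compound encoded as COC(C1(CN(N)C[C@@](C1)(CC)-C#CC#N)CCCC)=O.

25

Hydrogens are implicit in SMILES; fill each atom to its normal valence:
  7 × C: 2 H each → 14
  6 × C: no H
  3 × C: 3 H each → 9
  2 × N: no H
  2 × O: no H
  1 × N: 2 H
  Total hydrogens = 25.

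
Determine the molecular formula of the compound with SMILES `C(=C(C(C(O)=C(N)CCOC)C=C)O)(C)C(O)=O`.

C12H19NO5

Heavy atoms from the SMILES: 12 C, 1 N, 5 O.
Implicit hydrogens by atom environment:
  5 × C: no H
  3 × C: 2 H each → 6
  3 × O: 1 H each → 3
  2 × C: 3 H each → 6
  2 × C: 1 H each → 2
  2 × O: no H
  1 × N: 2 H
  Total hydrogens = 19.
Molecular formula: C12H19NO5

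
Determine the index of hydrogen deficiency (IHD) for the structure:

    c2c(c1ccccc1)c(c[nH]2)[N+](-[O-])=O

8

Molecular formula from the SMILES: C10H8N2O2.
DoU = (2C + 2 + N − H − X)/2 = (2·10 + 2 + 2 − 8 − 0)/2 = 16/2 = 8.
(Structurally: 2 ring(s) + 6 π bond(s) = 8.)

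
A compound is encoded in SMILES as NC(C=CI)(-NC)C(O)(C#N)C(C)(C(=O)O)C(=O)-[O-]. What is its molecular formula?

C10H13IN3O5-

Heavy atoms from the SMILES: 10 C, 1 I, 3 N, 5 O.
Implicit hydrogens by atom environment:
  6 × C: no H
  2 × C: 3 H each → 6
  2 × C: 1 H each → 2
  2 × O: 1 H each → 2
  2 × O: no H
  1 × I: no H
  1 × N: 2 H
  1 × N: 1 H
  1 × N: no H
  1 × O (charge -1): no H
  Total hydrogens = 13.
Net charge -1.
Molecular formula: C10H13IN3O5-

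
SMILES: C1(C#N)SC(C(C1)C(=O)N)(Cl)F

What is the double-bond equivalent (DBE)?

4

Molecular formula from the SMILES: C6H6ClFN2OS.
DoU = (2C + 2 + N − H − X)/2 = (2·6 + 2 + 2 − 6 − 2)/2 = 8/2 = 4.
(Structurally: 1 ring(s) + 3 π bond(s) = 4.)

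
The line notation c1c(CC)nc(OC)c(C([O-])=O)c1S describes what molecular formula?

Heavy atoms from the SMILES: 9 C, 1 N, 3 O, 1 S.
Implicit hydrogens by atom environment:
  4 × C (aromatic): no H
  2 × C: 3 H each → 6
  2 × O: no H
  1 × C: 2 H
  1 × C (aromatic): 1 H
  1 × C: no H
  1 × N (aromatic): no H
  1 × O (charge -1): no H
  1 × S: 1 H
  Total hydrogens = 10.
Net charge -1.
Molecular formula: C9H10NO3S-

C9H10NO3S-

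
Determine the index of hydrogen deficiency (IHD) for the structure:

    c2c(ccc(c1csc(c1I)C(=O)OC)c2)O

Molecular formula from the SMILES: C12H9IO3S.
DoU = (2C + 2 + N − H − X)/2 = (2·12 + 2 + 0 − 9 − 1)/2 = 16/2 = 8.
(Structurally: 2 ring(s) + 6 π bond(s) = 8.)

8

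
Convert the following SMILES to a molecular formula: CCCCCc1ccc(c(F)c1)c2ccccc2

Heavy atoms from the SMILES: 17 C, 1 F.
Implicit hydrogens by atom environment:
  8 × C (aromatic): 1 H each → 8
  4 × C: 2 H each → 8
  4 × C (aromatic): no H
  1 × C: 3 H
  1 × F: no H
  Total hydrogens = 19.
Molecular formula: C17H19F

C17H19F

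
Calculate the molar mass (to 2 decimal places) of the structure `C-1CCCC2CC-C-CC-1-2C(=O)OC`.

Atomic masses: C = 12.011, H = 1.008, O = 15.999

Molecular formula: C12H20O2.
M = 12×12.011 + 20×1.008 + 2×15.999 = 196.29 g/mol.

196.29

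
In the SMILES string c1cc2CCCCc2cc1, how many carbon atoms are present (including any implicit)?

10

The symbol for carbon appears 10 times in the SMILES. Lowercase c denotes aromatic carbon and counts toward C.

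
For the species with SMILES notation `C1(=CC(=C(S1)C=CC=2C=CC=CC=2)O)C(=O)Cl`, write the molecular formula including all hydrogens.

Heavy atoms from the SMILES: 13 C, 1 Cl, 2 O, 1 S.
Implicit hydrogens by atom environment:
  6 × C (aromatic): 1 H each → 6
  4 × C (aromatic): no H
  2 × C: 1 H each → 2
  1 × C: no H
  1 × Cl: no H
  1 × O: 1 H
  1 × O: no H
  1 × S (aromatic): no H
  Total hydrogens = 9.
Molecular formula: C13H9ClO2S

C13H9ClO2S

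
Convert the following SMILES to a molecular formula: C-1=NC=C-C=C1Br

C5H4BrN

Heavy atoms from the SMILES: 1 Br, 5 C, 1 N.
Implicit hydrogens by atom environment:
  4 × C (aromatic): 1 H each → 4
  1 × Br: no H
  1 × C (aromatic): no H
  1 × N (aromatic): no H
  Total hydrogens = 4.
Molecular formula: C5H4BrN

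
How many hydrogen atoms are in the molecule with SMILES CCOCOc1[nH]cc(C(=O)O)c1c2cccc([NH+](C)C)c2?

Hydrogens are implicit in SMILES; fill each atom to its normal valence:
  5 × C (aromatic): 1 H each → 5
  5 × C (aromatic): no H
  3 × C: 3 H each → 9
  3 × O: no H
  2 × C: 2 H each → 4
  1 × C: no H
  1 × N (aromatic): 1 H
  1 × N (charge +1): 1 H
  1 × O: 1 H
  Total hydrogens = 21.

21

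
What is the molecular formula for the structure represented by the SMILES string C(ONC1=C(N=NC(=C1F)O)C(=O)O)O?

Heavy atoms from the SMILES: 6 C, 1 F, 3 N, 5 O.
Implicit hydrogens by atom environment:
  4 × C (aromatic): no H
  3 × O: 1 H each → 3
  2 × N (aromatic): no H
  2 × O: no H
  1 × C: 2 H
  1 × C: no H
  1 × F: no H
  1 × N: 1 H
  Total hydrogens = 6.
Molecular formula: C6H6FN3O5

C6H6FN3O5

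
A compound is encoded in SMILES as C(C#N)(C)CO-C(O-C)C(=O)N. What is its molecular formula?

C7H12N2O3

Heavy atoms from the SMILES: 7 C, 2 N, 3 O.
Implicit hydrogens by atom environment:
  3 × O: no H
  2 × C: 3 H each → 6
  2 × C: 1 H each → 2
  2 × C: no H
  1 × C: 2 H
  1 × N: 2 H
  1 × N: no H
  Total hydrogens = 12.
Molecular formula: C7H12N2O3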